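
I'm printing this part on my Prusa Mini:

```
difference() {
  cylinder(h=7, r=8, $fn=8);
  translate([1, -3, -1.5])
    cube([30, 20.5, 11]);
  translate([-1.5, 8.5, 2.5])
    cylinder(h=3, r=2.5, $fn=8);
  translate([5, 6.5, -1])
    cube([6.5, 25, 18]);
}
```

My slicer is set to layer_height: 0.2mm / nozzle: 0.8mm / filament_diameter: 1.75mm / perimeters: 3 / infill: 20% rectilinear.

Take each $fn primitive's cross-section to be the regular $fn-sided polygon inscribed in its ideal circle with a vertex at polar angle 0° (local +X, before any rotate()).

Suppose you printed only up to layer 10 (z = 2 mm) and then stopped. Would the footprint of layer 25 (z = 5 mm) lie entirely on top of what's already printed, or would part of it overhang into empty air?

entirely on top

Compare the two slices. At z = 2: the cylinder: section is a regular 8-gon, circumradius r=8 (area = (8/2)·8.000²·sin(360°/8) = 181.02 mm²); the cube at (1, -3) is present — its section is the full 30×20.5 rectangle (area 615.00 mm²); the cylinder at (-1.5, 8.5) is not intersected at this z (z outside [2.5, 5.5]); the 6.5×25 cube at (5, 6.5) contributes its full rectangle (area 162.50 mm²); After the difference (first − rest): starting from the r=8 cylinder (181.02 mm²), the 30×20.5 cube at (1, -3) partially overlaps it — only the 56.60 mm² overlap (of its 615.00 mm²) is removed, clipping the outline; the 6.5×25 cube at (5, 6.5) misses the remaining region (no effect) — area = 124.42 mm². At z = 5: the r=8 cylinder gives a regular 8-gon of circumradius 8 (constant along its height) (area = (8/2)·8.000²·sin(360°/8) = 181.02 mm²); the 30×20.5 cube at (1, -3) contributes its full rectangle (area 615.00 mm²); the r=2.5 cylinder at (-1.5, 8.5) gives a regular 8-gon of circumradius 2.5 (constant along its height) (area = (8/2)·2.500²·sin(360°/8) = 17.68 mm²); the cube at (5, 6.5) is present — its section is the full 6.5×25 rectangle (area 162.50 mm²); Subtracting the remaining from the first: starting from the r=8 cylinder (181.02 mm²), the 30×20.5 cube at (1, -3) partially overlaps it — only the 56.60 mm² overlap (of its 615.00 mm²) is removed, clipping the outline; the r=2.5 cylinder at (-1.5, 8.5) partially overlaps it — only the 3.79 mm² overlap (of its 17.68 mm²) is removed, clipping the outline; the 6.5×25 cube at (5, 6.5) misses the remaining region (no effect) — area = 120.63 mm². Checking containment: the cross-section at z = 5 is a subset of the cross-section at z = 2.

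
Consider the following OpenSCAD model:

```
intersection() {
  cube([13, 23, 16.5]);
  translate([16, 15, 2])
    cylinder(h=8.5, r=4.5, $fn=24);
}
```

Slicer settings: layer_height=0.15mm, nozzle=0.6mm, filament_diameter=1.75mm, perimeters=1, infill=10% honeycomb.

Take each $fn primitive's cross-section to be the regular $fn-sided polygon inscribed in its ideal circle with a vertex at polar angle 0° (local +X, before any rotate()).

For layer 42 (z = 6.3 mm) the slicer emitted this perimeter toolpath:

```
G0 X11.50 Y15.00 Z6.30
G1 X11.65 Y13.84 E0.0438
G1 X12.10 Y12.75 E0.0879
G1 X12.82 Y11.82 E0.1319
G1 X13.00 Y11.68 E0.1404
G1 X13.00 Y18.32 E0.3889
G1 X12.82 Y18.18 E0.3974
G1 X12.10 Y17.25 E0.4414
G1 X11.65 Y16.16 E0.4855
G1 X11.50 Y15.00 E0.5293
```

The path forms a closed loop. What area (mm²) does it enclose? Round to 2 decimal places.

Apply the shoelace formula to the sequence of (X, Y) vertices; enclosed area = 6.79 mm².

6.79 mm²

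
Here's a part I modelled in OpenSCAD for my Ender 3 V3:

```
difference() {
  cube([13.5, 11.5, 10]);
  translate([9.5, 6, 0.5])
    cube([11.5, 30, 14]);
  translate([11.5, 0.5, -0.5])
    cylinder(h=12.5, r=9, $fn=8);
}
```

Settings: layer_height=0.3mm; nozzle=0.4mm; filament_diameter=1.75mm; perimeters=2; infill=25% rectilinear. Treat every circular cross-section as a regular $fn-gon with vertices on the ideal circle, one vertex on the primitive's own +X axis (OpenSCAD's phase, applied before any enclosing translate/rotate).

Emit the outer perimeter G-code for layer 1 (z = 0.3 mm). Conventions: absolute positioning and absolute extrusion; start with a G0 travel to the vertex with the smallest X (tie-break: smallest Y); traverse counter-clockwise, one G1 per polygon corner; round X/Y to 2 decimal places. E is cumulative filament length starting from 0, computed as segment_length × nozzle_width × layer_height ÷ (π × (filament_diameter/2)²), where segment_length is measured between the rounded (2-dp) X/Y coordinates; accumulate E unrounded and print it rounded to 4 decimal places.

G0 X0.00 Y0.00 Z0.30
G1 X2.71 Y0.00 E0.1352
G1 X2.50 Y0.50 E0.1623
G1 X5.14 Y6.86 E0.5058
G1 X11.50 Y9.50 E0.8494
G1 X13.50 Y8.67 E0.9574
G1 X13.50 Y11.50 E1.0986
G1 X0.00 Y11.50 E1.7721
G1 X0.00 Y0.00 E2.3458

At z = 0.3 mm: the cube is present — its section is the full 13.5×11.5 rectangle; the cube at (9.5, 6) does not reach this height (z outside [0.5, 14.5]); the cylinder at (11.5, 0.5): section is a regular 8-gon, circumradius r=9; Subtracting the remaining from the first: starting from the 13.5×11.5 cube, the r=9 cylinder at (11.5, 0.5) partially overlaps it — only the 79.90 mm² overlap (of its 229.10 mm²) is removed, clipping the outline — 1 connected region. The outline is a single polygon with 8 vertices. Extrusion per mm of travel: 0.4 × 0.3 / (π × 0.875²) = 0.049890. Accumulating E over each segment gives final E = 2.3458.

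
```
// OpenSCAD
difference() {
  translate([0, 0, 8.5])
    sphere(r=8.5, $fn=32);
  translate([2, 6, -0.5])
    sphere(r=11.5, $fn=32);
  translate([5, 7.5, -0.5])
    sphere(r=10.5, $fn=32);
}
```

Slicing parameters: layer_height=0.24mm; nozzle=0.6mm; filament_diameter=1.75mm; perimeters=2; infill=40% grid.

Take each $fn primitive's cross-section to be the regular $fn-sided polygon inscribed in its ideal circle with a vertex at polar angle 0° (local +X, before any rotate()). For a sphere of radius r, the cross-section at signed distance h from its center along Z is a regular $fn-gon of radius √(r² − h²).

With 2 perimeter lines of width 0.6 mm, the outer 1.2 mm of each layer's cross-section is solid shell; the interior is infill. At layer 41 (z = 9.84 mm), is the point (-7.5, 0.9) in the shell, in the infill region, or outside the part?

At z = 9.84 mm: the r=8.5 sphere contributes a regular 32-gon of circumradius √(8.5²−1.34²) = 8.394; the r=11.5 sphere at (2, 6) contributes a regular 32-gon of circumradius √(11.5²−10.34²) = 5.033; the sphere at (5, 7.5): section is a regular 32-gon, circumradius = √(r²−h²) = √(10.5²−10.34²) = 1.826; Taking the first minus the rest: starting from the r=8.5 sphere, the r=11.5 sphere at (2, 6) partially overlaps it — only the 54.68 mm² overlap (of its 79.08 mm²) is removed, clipping the outline; the r=10.5 sphere at (5, 7.5) misses the remaining region (no effect) — 1 connected region. Overall, the cross-section is a single solid region. The nearest boundary edge runs (-8.39, 0.00)→(-8.23, 1.64); distance from the point to it = 0.80 mm. The point is inside the cross-section, 0.80 mm from the nearest boundary — within the 1.2 mm shell band (2 × 0.6).

shell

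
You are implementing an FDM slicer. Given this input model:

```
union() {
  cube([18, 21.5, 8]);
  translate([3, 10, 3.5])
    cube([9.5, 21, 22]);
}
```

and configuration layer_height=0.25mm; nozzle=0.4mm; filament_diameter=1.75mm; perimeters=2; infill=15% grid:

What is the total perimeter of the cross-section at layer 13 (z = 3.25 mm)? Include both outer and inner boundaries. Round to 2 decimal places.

At z = 3.25 mm: the 18×21.5 cube contributes its full rectangle (perimeter 79.00 mm); the cube at (3, 10) does not reach this height (z outside [3.5, 25.5]); Taking the union: only the 18×21.5 cube is present, so the union is just that shape — boundary = 79.00 mm. Overall, the cross-section is a single solid region. Total boundary length (outer) = 79.00 mm.

79.00 mm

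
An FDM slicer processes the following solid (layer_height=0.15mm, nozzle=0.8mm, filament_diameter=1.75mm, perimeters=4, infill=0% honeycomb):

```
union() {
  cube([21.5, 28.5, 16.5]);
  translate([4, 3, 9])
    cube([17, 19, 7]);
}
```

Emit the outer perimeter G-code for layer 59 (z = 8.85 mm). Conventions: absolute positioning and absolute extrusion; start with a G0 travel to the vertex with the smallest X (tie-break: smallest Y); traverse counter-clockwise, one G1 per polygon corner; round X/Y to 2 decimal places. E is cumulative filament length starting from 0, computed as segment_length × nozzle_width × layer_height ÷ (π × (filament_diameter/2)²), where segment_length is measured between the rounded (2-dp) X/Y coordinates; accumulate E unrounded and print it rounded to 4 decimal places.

G0 X0.00 Y0.00 Z8.85
G1 X21.50 Y0.00 E1.0726
G1 X21.50 Y28.50 E2.4945
G1 X0.00 Y28.50 E3.5671
G1 X0.00 Y0.00 E4.9890

At z = 8.85 mm: the cube (footprint 21.5×28.5) is included at this height; the cube at (4, 3) is absent (z outside [9, 16]); Taking the union: only the 21.5×28.5 cube is present, so the union is just that shape — 1 connected region. The outline is a single polygon with 4 vertices. Extrusion per mm of travel: 0.8 × 0.15 / (π × 0.875²) = 0.049890. Accumulating E over each segment gives final E = 4.9890.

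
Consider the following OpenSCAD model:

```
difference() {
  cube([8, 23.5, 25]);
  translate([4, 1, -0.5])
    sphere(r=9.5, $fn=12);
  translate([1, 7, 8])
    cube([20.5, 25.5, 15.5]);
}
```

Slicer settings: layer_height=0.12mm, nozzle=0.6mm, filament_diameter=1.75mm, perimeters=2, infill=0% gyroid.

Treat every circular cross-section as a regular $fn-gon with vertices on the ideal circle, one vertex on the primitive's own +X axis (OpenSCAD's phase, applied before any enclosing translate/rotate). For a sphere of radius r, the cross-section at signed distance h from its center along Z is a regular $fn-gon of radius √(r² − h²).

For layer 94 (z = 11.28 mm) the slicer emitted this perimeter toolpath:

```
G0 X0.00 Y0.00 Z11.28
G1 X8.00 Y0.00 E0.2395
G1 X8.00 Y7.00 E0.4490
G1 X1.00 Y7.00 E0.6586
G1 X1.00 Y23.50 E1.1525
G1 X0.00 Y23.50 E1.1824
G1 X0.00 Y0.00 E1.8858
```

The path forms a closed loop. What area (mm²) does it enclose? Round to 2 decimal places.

Apply the shoelace formula to the sequence of (X, Y) vertices; enclosed area = 72.50 mm².

72.50 mm²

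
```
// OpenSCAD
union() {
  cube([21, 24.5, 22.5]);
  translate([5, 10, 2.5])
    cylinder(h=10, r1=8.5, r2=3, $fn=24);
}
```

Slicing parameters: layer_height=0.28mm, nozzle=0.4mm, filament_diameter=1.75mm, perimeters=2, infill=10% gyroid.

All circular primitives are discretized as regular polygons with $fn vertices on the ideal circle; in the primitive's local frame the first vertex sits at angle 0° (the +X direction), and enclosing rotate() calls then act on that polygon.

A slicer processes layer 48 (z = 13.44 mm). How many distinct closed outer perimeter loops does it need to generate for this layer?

1

At z = 13.44 mm: the cube is present — its section is the full 21×24.5 rectangle; the cone at (5, 10) is absent (z outside [2.5, 12.5]); Taking the union: only the 21×24.5 cube is present, so the union is just that shape — 1 connected region. The result has 1 disconnected region.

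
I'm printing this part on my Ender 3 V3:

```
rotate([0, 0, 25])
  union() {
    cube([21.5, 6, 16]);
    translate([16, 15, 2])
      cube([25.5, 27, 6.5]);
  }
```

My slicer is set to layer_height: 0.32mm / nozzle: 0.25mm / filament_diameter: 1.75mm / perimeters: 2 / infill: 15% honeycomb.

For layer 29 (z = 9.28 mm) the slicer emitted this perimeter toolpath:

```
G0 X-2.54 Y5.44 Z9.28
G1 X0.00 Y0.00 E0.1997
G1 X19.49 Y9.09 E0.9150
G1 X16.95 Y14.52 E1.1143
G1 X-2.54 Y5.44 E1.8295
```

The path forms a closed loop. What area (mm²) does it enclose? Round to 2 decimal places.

129.00 mm²

Apply the shoelace formula to the sequence of (X, Y) vertices; enclosed area = 129.00 mm².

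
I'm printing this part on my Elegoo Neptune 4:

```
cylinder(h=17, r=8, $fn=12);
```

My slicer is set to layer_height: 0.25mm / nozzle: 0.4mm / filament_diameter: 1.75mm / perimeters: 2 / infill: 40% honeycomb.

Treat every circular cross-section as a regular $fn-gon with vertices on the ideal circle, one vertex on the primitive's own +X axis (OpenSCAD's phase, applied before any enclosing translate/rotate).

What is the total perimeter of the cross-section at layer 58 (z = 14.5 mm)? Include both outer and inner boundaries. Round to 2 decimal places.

At z = 14.5 mm: the r=8 cylinder gives a regular 12-gon of circumradius 8 (constant along its height) (perimeter = 2·12·8.000·sin(180°/12) = 49.69 mm). Overall, the cross-section is a single solid region. Total boundary length (outer) = 49.69 mm.

49.69 mm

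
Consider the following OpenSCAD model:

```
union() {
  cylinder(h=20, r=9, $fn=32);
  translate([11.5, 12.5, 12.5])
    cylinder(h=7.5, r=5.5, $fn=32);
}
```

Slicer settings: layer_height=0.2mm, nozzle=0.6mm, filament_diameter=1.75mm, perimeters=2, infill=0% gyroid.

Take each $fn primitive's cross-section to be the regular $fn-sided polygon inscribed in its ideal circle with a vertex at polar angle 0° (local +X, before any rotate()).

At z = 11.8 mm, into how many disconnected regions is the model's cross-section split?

At z = 11.8 mm: the r=9 cylinder contributes a regular 32-gon of circumradius 9; the cylinder at (11.5, 12.5) does not reach this height (z outside [12.5, 20]); Combining (union): only the r=9 cylinder is present, so the union is just that shape — 1 connected region. The result has 1 disconnected region.

1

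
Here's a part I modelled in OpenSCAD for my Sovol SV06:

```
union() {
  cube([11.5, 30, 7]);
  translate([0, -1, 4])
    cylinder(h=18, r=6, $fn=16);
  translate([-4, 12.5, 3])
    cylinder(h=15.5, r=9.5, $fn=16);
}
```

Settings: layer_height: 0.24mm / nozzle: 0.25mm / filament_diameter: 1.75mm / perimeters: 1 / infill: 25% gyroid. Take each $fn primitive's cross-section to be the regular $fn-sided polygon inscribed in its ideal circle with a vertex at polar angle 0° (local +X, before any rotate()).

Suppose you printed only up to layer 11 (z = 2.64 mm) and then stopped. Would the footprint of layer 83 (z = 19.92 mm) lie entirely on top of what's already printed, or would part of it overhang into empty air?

part overhangs

Compare the two slices. At z = 2.64: the 11.5×30 cube contributes its full rectangle (area 345.00 mm²); the cylinder at (0, -1) does not reach this height (z outside [4, 22]); the cylinder at (-4, 12.5) is absent (z outside [3, 18.5]); Combining (union): only the 11.5×30 cube is present, so the union is just that shape — area = 345.00 mm². At z = 19.92: the cube does not reach this height (z outside [0, 7]); the r=6 cylinder at (0, -1) gives a regular 16-gon of circumradius 6 (constant along its height) (area = (16/2)·6.000²·sin(360°/16) = 110.21 mm²); the cylinder at (-4, 12.5) does not reach this height (z outside [3, 18.5]); Taking the union: only the r=6 cylinder at (0, -1) is present, so the union is just that shape — area = 110.21 mm². Checking containment: at z = 19.92 the cross-section extends beyond the z = 2.64 cross-section by about 88.56 mm².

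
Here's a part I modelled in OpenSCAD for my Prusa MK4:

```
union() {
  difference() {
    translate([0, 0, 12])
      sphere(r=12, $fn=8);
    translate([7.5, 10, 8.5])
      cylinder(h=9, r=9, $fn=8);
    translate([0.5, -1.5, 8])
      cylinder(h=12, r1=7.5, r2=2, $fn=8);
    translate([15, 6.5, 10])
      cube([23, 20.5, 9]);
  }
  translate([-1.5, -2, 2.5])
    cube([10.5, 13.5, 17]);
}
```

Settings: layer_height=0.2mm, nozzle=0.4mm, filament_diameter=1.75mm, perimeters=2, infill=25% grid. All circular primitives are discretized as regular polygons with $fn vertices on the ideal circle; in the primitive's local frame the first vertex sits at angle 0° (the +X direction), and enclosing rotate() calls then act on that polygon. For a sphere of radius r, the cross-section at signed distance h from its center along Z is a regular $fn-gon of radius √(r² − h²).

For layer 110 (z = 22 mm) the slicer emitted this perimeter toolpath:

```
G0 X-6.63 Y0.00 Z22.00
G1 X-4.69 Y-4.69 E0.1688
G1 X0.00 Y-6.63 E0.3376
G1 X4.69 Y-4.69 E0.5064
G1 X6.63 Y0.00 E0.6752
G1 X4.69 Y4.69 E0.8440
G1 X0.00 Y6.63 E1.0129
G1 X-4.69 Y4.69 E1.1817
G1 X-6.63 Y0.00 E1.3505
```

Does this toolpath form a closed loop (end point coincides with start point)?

yes

Start point (G0): (-6.63, 0.00). End point (last G1): the path returns to the start — closed.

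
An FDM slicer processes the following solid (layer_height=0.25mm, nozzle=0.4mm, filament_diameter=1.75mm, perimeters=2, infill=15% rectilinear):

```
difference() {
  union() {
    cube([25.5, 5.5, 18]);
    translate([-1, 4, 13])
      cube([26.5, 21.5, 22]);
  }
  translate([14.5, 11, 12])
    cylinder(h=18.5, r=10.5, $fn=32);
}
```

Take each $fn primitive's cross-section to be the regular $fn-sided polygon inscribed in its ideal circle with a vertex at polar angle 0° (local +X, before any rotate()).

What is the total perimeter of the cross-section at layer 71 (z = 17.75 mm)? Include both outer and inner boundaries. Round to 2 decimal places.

169.87 mm

At z = 17.75 mm: the cube (footprint 25.5×5.5) is included at this height (perimeter 62.00 mm); the 26.5×21.5 cube at (-1, 4) contributes its full rectangle (perimeter 96.00 mm); Combining (union): the regions partially overlap (shared area 38.25 mm²), so the edge portions inside another operand are dropped and the merged outline is re-measured after clipping — boundary = 104.00 mm; the cylinder at (14.5, 11): section is a regular 32-gon, circumradius r=10.5 (perimeter = 2·32·10.500·sin(180°/32) = 65.87 mm); Taking the first minus the rest: starting from that combined region, the r=10.5 cylinder at (14.5, 11) lies wholly inside it (removes its full 344.14 mm² and its 65.87 mm outline becomes a hole wall) — boundary (outer + 1 inner loop) = 169.87 mm. Overall, the cross-section is one region with 1 hole. Total boundary length (outer + inner) = 169.87 mm.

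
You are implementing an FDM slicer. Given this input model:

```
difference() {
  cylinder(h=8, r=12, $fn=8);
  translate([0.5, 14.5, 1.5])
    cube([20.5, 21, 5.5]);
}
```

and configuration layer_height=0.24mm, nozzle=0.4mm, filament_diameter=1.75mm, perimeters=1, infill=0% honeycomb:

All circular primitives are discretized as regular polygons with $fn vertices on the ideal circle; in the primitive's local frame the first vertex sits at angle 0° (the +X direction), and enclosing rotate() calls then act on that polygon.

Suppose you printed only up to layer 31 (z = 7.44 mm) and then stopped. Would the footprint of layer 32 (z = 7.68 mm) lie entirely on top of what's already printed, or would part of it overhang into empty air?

Compare the two slices. At z = 7.44: the cylinder: section is a regular 8-gon, circumradius r=12 (area = (8/2)·12.000²·sin(360°/8) = 407.29 mm²); the cube at (0.5, 14.5) is absent (z outside [1.5, 7]); Subtracting the remaining from the first: none of the subtracted shapes is present at this height, so the r=12 cylinder is unchanged — area = 407.29 mm². At z = 7.68: the r=12 cylinder gives a regular 8-gon of circumradius 12 (constant along its height) (area = (8/2)·12.000²·sin(360°/8) = 407.29 mm²); the cube at (0.5, 14.5) does not reach this height (z outside [1.5, 7]); Subtracting the remaining from the first: none of the subtracted shapes is present at this height, so the r=12 cylinder is unchanged — area = 407.29 mm². Checking containment: the cross-section at z = 7.68 is a subset of the cross-section at z = 7.44.

entirely on top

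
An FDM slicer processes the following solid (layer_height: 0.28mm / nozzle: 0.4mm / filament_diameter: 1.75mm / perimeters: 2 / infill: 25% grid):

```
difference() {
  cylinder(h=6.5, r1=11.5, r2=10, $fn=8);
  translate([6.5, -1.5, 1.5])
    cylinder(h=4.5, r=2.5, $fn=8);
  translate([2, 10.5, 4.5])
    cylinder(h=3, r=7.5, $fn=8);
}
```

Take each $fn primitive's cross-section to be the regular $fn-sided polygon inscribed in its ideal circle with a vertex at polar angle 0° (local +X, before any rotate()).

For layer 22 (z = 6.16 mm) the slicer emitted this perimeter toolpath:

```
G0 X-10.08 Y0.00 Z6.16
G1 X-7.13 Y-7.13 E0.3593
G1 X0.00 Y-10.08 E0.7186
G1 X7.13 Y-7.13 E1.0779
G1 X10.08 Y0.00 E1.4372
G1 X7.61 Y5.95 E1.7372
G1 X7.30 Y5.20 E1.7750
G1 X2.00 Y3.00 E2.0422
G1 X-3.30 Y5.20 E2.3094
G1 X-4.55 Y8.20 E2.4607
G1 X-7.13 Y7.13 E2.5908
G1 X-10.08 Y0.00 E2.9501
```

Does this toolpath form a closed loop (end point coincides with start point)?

Start point (G0): (-10.08, 0.00). End point (last G1): the path returns to the start — closed.

yes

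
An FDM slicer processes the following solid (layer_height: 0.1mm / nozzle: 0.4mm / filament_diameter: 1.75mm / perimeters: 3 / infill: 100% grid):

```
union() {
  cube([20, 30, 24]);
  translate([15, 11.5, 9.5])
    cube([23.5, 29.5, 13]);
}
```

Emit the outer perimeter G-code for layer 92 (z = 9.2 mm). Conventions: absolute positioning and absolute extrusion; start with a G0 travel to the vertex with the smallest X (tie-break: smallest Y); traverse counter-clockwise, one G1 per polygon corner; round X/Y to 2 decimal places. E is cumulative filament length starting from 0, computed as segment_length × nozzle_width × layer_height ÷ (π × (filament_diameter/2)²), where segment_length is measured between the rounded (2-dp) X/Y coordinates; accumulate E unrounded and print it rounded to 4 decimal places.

G0 X0.00 Y0.00 Z9.20
G1 X20.00 Y0.00 E0.3326
G1 X20.00 Y30.00 E0.8315
G1 X0.00 Y30.00 E1.1641
G1 X0.00 Y0.00 E1.6630

At z = 9.2 mm: the cube (footprint 20×30) is included at this height; the cube at (15, 11.5) does not reach this height (z outside [9.5, 22.5]); Merging all regions: only the 20×30 cube is present, so the union is just that shape — 1 connected region. The outline is a single polygon with 4 vertices. Extrusion per mm of travel: 0.4 × 0.1 / (π × 0.875²) = 0.016630. Accumulating E over each segment gives final E = 1.6630.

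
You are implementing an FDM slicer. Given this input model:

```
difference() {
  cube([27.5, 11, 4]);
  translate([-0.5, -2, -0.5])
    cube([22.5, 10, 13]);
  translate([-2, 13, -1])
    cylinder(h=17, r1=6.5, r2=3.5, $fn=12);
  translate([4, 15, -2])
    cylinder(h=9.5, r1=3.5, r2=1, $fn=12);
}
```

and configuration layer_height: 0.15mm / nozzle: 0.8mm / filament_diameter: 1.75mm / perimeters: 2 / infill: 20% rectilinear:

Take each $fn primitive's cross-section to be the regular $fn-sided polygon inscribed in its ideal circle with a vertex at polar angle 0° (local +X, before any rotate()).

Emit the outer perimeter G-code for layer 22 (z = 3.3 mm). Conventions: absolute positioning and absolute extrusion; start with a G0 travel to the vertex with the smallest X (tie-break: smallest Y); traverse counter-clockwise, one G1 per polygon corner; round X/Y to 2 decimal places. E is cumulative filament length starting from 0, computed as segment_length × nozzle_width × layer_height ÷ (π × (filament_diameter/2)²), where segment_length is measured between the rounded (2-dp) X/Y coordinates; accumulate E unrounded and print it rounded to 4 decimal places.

G0 X0.77 Y8.00 Z3.30
G1 X22.00 Y8.00 E1.0592
G1 X22.00 Y0.00 E1.4583
G1 X27.50 Y0.00 E1.7327
G1 X27.50 Y11.00 E2.2815
G1 X3.21 Y11.00 E3.4933
G1 X2.97 Y10.13 E3.5383
G1 X0.87 Y8.03 E3.6865
G1 X0.77 Y8.00 E3.6917

At z = 3.3 mm: the cube is present — its section is the full 27.5×11 rectangle; the cube at (-0.5, -2) is present — its section is the full 22.5×10 rectangle; the cone at (-2, 13): at t=0.253 of its height the radius interpolates to r₁+(r₂−r₁)t = 5.741, giving a regular 12-gon of that circumradius; the cone at (4, 15) (r1=3.5→r2=1) has section circumradius 2.105 here — a regular 12-gon; After the difference (first − rest): starting from the 27.5×11 cube, the 22.5×10 cube at (-0.5, -2) partially overlaps it — only the 176.00 mm² overlap (of its 225.00 mm²) is removed, clipping the outline; the cone at (-2, 13) partially overlaps it — only the 6.75 mm² overlap (of its 98.88 mm²) is removed, clipping the outline; the cone at (4, 15) misses the remaining region (no effect) — 1 connected region. The outline is a single polygon with 8 vertices. Extrusion per mm of travel: 0.8 × 0.15 / (π × 0.875²) = 0.049890. Accumulating E over each segment gives final E = 3.6917.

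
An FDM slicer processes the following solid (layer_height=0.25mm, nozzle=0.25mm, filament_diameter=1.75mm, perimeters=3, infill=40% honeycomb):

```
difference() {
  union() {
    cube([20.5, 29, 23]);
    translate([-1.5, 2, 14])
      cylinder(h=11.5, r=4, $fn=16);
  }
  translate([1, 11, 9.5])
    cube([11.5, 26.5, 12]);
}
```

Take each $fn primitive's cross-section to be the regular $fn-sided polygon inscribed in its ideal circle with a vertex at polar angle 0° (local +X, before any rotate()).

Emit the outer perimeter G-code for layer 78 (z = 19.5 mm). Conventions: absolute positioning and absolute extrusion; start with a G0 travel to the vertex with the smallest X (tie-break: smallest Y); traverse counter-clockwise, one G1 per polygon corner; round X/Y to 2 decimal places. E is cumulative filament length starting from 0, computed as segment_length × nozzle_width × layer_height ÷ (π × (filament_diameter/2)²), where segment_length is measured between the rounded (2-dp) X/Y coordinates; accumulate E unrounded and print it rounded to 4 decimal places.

G0 X-5.50 Y2.00 Z19.50
G1 X-5.20 Y0.47 E0.0405
G1 X-4.33 Y-0.83 E0.0812
G1 X-3.03 Y-1.70 E0.1218
G1 X-1.50 Y-2.00 E0.1623
G1 X0.03 Y-1.70 E0.2028
G1 X1.33 Y-0.83 E0.2435
G1 X1.88 Y0.00 E0.2694
G1 X20.50 Y0.00 E0.7532
G1 X20.50 Y29.00 E1.5067
G1 X12.50 Y29.00 E1.7146
G1 X12.50 Y11.00 E2.1823
G1 X1.00 Y11.00 E2.4812
G1 X1.00 Y29.00 E2.9489
G1 X0.00 Y29.00 E2.9749
G1 X0.00 Y5.70 E3.5803
G1 X-1.50 Y6.00 E3.6200
G1 X-3.03 Y5.70 E3.6606
G1 X-4.33 Y4.83 E3.7012
G1 X-5.20 Y3.53 E3.7418
G1 X-5.50 Y2.00 E3.7824

At z = 19.5 mm: the 20.5×29 cube contributes its full rectangle; the r=4 cylinder at (-1.5, 2) contributes a regular 16-gon of circumradius 4; Taking the union: the regions partially overlap (shared area 11.02 mm²), so overlapping operands fuse into one piece — 1 connected region; the cube at (1, 11) (footprint 11.5×26.5) is included at this height; Taking the first minus the rest: starting from that combined region, the 11.5×26.5 cube at (1, 11) partially overlaps it — only the 207.00 mm² overlap (of its 304.75 mm²) is removed, clipping the outline — 1 connected region. The outline is a single polygon with 20 vertices. Extrusion per mm of travel: 0.25 × 0.25 / (π × 0.875²) = 0.025984. Accumulating E over each segment gives final E = 3.7824.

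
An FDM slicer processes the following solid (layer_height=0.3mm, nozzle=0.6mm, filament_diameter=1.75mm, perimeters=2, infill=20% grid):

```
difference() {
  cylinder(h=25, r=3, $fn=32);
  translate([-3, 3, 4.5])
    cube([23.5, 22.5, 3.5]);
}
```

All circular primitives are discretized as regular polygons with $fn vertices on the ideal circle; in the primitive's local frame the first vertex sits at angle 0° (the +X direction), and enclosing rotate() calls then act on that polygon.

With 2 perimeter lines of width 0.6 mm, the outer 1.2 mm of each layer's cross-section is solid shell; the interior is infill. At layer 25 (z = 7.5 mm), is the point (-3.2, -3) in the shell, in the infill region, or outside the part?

outside

At z = 7.5 mm: the r=3 cylinder gives a regular 32-gon of circumradius 3 (constant along its height); the 23.5×22.5 cube at (-3, 3) contributes its full rectangle; Taking the first minus the rest: starting from the r=3 cylinder, the 23.5×22.5 cube at (-3, 3) misses the remaining region (no effect) — 1 connected region. Overall, the cross-section is a single solid region. The nearest boundary edge runs (-2.12, -2.12)→(-2.49, -1.67); distance from the point to it = 1.39 mm. The point is not inside any of the regions above, so it lies outside the cross-section (1.39 mm from the nearest boundary).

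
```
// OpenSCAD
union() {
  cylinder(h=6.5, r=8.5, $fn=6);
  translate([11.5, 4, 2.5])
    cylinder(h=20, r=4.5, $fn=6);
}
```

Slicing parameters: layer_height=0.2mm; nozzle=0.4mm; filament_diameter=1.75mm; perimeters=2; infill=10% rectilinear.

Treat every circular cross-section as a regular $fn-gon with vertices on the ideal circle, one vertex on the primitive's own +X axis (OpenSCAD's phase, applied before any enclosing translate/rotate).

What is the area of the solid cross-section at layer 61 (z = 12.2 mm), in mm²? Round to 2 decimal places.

At z = 12.2 mm: the cylinder is not intersected at this z (z outside [0, 6.5]); the r=4.5 cylinder at (11.5, 4) contributes a regular 6-gon of circumradius 4.5 (area = (6/2)·4.500²·sin(360°/6) = 52.61 mm²); Combining (union): only the r=4.5 cylinder at (11.5, 4) is present, so the union is just that shape — area = 52.61 mm². Overall, the cross-section is a single solid region. Net area = 52.61 mm².

52.61 mm²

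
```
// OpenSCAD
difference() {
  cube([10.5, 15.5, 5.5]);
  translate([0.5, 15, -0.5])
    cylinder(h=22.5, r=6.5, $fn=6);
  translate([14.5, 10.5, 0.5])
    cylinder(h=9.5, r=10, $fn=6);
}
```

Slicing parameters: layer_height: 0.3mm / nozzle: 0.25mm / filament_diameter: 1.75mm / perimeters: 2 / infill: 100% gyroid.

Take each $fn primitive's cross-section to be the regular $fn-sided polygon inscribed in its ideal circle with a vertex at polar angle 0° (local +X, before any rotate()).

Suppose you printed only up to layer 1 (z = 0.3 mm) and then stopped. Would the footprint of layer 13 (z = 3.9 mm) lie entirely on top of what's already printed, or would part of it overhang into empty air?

entirely on top

Compare the two slices. At z = 0.3: the cube (footprint 10.5×15.5) is included at this height (area 162.75 mm²); the r=6.5 cylinder at (0.5, 15) gives a regular 6-gon of circumradius 6.5 (constant along its height) (area = (6/2)·6.500²·sin(360°/6) = 109.77 mm²); the cylinder at (14.5, 10.5) is absent (z outside [0.5, 10]); After the difference (first − rest): starting from the 10.5×15.5 cube (162.75 mm²), the r=6.5 cylinder at (0.5, 15) partially overlaps it — only the 33.68 mm² overlap (of its 109.77 mm²) is removed, clipping the outline — area = 129.07 mm². At z = 3.9: the cube is present — its section is the full 10.5×15.5 rectangle (area 162.75 mm²); the r=6.5 cylinder at (0.5, 15) gives a regular 6-gon of circumradius 6.5 (constant along its height) (area = (6/2)·6.500²·sin(360°/6) = 109.77 mm²); the r=10 cylinder at (14.5, 10.5) contributes a regular 6-gon of circumradius 10 (area = (6/2)·10.000²·sin(360°/6) = 259.81 mm²); Subtracting the remaining from the first: starting from the 10.5×15.5 cube (162.75 mm²), the r=6.5 cylinder at (0.5, 15) partially overlaps it — only the 33.68 mm² overlap (of its 109.77 mm²) is removed, clipping the outline; the r=10 cylinder at (14.5, 10.5) partially overlaps it — only the 53.09 mm² overlap (of its 259.81 mm²) is removed, clipping the outline — area = 75.97 mm². Checking containment: the cross-section at z = 3.9 is a subset of the cross-section at z = 0.3.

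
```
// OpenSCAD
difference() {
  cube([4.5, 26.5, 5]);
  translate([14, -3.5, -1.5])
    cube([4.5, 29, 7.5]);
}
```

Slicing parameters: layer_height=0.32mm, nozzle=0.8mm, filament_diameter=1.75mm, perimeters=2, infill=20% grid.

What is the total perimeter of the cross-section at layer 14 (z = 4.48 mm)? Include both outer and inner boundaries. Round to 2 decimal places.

At z = 4.48 mm: the 4.5×26.5 cube contributes its full rectangle (perimeter 62.00 mm); the cube at (14, -3.5) is present — its section is the full 4.5×29 rectangle (perimeter 67.00 mm); Taking the first minus the rest: starting from the 4.5×26.5 cube, the 4.5×29 cube at (14, -3.5) misses the remaining region (no effect) — boundary = 62.00 mm. Overall, the cross-section is a single solid region. Total boundary length (outer) = 62.00 mm.

62.00 mm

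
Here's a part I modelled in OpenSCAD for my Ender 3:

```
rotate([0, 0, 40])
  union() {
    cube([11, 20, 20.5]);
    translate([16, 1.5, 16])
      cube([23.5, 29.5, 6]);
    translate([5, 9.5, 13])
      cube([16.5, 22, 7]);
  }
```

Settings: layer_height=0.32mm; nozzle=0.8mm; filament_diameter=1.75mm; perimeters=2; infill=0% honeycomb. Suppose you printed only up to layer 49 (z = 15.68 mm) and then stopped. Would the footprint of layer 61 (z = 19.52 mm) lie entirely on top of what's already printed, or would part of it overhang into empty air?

Compare the two slices. At z = 15.68: the cube (footprint 11×20) is included at this height (area 220.00 mm²); the cube at (16, 1.5) is absent (z outside [16, 22]); the cube at (5, 9.5) (footprint 16.5×22) is included at this height (area 363.00 mm²); Merging all regions: the regions partially overlap — summed areas 583.00 mm² minus the doubly-counted overlap 63.00 mm² gives 520.00 mm² — area = 520.00 mm²; (rotated 40° about Z; rotation is an isometry so areas/perimeters/island counts are preserved). At z = 19.52: the cube (footprint 11×20) is included at this height (area 220.00 mm²); the cube at (16, 1.5) (footprint 23.5×29.5) is included at this height (area 693.25 mm²); the 16.5×22 cube at (5, 9.5) contributes its full rectangle (area 363.00 mm²); Combining (union): the regions partially overlap — summed areas 1276.25 mm² minus the doubly-counted overlap 181.25 mm² gives 1095.00 mm² — area = 1095.00 mm²; (whole slice rotated 40° about Z — lengths, areas and connectivity unchanged). Checking containment: at z = 19.52 the cross-section extends beyond the z = 15.68 cross-section by about 575.00 mm².

part overhangs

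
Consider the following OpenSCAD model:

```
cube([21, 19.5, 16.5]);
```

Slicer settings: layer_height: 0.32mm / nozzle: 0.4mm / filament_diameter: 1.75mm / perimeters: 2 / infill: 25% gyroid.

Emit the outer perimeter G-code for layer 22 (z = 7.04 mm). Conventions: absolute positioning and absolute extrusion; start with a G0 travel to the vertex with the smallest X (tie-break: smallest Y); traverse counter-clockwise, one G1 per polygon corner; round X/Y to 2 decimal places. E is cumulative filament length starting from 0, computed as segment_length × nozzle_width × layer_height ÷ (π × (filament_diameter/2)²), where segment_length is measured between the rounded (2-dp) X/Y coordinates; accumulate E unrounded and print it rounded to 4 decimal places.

G0 X0.00 Y0.00 Z7.04
G1 X21.00 Y0.00 E1.1175
G1 X21.00 Y19.50 E2.1553
G1 X0.00 Y19.50 E3.2728
G1 X0.00 Y0.00 E4.3105

At z = 7.04 mm: the cube is present — its section is the full 21×19.5 rectangle. The outline is a single polygon with 4 vertices. Extrusion per mm of travel: 0.4 × 0.32 / (π × 0.875²) = 0.053216. Accumulating E over each segment gives final E = 4.3105.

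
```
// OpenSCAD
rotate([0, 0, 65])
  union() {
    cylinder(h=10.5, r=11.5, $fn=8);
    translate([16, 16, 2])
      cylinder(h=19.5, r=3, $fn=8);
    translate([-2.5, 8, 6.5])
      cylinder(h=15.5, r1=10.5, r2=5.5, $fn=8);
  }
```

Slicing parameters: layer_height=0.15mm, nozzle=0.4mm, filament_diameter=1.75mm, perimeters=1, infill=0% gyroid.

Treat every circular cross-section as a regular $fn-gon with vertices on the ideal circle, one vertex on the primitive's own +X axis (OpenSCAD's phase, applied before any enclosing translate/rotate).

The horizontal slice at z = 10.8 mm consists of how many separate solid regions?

At z = 10.8 mm: the cylinder is absent (z outside [0, 10.5]); the cylinder at (16, 16): section is a regular 8-gon, circumradius r=3; the cone at (-2.5, 8) (r1=10.5→r2=5.5) has section circumradius 9.113 here — a regular 8-gon; Merging all regions: the 2 present regions are separate (no shared area or edge), so areas and boundary lengths simply add and each stays a separate island — 2 connected regions; (whole slice rotated 65° about Z — lengths, areas and connectivity unchanged). The result has 2 disconnected regions.

2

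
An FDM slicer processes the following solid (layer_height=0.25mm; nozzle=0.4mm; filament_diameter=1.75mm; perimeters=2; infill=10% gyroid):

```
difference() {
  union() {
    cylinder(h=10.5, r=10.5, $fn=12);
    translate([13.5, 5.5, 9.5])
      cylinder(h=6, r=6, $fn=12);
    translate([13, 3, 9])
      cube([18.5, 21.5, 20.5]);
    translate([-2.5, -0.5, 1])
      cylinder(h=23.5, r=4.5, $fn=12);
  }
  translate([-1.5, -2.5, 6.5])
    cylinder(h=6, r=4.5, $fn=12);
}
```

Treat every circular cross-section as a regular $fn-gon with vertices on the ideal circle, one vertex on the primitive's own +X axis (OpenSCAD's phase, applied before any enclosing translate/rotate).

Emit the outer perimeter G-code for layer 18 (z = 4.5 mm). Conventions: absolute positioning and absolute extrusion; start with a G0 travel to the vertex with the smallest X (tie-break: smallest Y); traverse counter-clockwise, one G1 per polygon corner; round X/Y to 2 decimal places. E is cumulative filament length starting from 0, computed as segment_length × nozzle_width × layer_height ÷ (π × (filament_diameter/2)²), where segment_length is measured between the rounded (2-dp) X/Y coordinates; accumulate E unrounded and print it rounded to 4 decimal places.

G0 X-10.50 Y0.00 Z4.50
G1 X-9.09 Y-5.25 E0.2260
G1 X-5.25 Y-9.09 E0.4518
G1 X0.00 Y-10.50 E0.6778
G1 X5.25 Y-9.09 E0.9038
G1 X9.09 Y-5.25 E1.1296
G1 X10.50 Y0.00 E1.3556
G1 X9.09 Y5.25 E1.5816
G1 X5.25 Y9.09 E1.8074
G1 X0.00 Y10.50 E2.0334
G1 X-5.25 Y9.09 E2.2594
G1 X-9.09 Y5.25 E2.4851
G1 X-10.50 Y0.00 E2.7111

At z = 4.5 mm: the cylinder: section is a regular 12-gon, circumradius r=10.5; the cylinder at (13.5, 5.5) is absent (z outside [9.5, 15.5]); the cube at (13, 3) does not reach this height (z outside [9, 29.5]); the r=4.5 cylinder at (-2.5, -0.5) gives a regular 12-gon of circumradius 4.5 (constant along its height); Merging all regions: the r=4.5 cylinder at (-2.5, -0.5) lies entirely inside the r=10.5 cylinder, so the union is just the r=10.5 cylinder — 1 connected region; the cylinder at (-1.5, -2.5) is absent (z outside [6.5, 12.5]); Subtracting the remaining from the first: none of the subtracted shapes is present at this height, so that combined region is unchanged — 1 connected region. The outline is a single polygon with 12 vertices. Extrusion per mm of travel: 0.4 × 0.25 / (π × 0.875²) = 0.041575. Accumulating E over each segment gives final E = 2.7111.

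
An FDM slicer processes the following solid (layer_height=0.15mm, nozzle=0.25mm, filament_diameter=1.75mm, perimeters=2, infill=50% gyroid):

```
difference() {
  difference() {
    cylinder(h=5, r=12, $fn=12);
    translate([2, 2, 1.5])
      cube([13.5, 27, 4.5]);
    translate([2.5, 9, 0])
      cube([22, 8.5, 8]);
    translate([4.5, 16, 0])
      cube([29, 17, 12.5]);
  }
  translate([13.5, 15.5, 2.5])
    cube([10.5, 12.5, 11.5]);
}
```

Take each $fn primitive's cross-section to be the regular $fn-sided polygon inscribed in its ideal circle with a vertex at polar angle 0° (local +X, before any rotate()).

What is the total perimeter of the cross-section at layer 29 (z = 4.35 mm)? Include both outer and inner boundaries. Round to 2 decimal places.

78.97 mm

At z = 4.35 mm: the cylinder: section is a regular 12-gon, circumradius r=12 (perimeter = 2·12·12.000·sin(180°/12) = 74.54 mm); the 13.5×27 cube at (2, 2) contributes its full rectangle (perimeter 81.00 mm); the cube at (2.5, 9) (footprint 22×8.5) is included at this height (perimeter 61.00 mm); the 29×17 cube at (4.5, 16) contributes its full rectangle (perimeter 92.00 mm); Subtracting the remaining from the first: starting from the r=12 cylinder, the 13.5×27 cube at (2, 2) partially overlaps it — only the 65.07 mm² overlap (of its 364.50 mm²) is removed, clipping the outline; the 22×8.5 cube at (2.5, 9) misses the remaining region (no effect); the 29×17 cube at (4.5, 16) misses the remaining region (no effect) — boundary = 78.97 mm; the 10.5×12.5 cube at (13.5, 15.5) contributes its full rectangle (perimeter 46.00 mm); Taking the first minus the rest: starting from the result so far, the 10.5×12.5 cube at (13.5, 15.5) misses the remaining region (no effect) — boundary = 78.97 mm. Overall, the cross-section is a single solid region. Total boundary length (outer) = 78.97 mm.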